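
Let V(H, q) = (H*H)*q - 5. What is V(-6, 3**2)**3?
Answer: 32461759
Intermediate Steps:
V(H, q) = -5 + q*H**2 (V(H, q) = H**2*q - 5 = q*H**2 - 5 = -5 + q*H**2)
V(-6, 3**2)**3 = (-5 + 3**2*(-6)**2)**3 = (-5 + 9*36)**3 = (-5 + 324)**3 = 319**3 = 32461759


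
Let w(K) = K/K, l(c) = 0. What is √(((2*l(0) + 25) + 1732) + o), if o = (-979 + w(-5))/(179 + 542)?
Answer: √912655499/721 ≈ 41.900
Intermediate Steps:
w(K) = 1
o = -978/721 (o = (-979 + 1)/(179 + 542) = -978/721 ≈ -1.3564)
√(((2*l(0) + 25) + 1732) + o) = √(((2*0 + 25) + 1732) - 978/721) = √(((0 + 25) + 1732) - 978/721) = √((25 + 1732) - 978/721) = √(1757 - 978/721) = √(1265819/721) = √912655499/721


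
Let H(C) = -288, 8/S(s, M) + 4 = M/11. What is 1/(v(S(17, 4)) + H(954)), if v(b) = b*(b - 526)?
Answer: 25/21851 ≈ 0.0011441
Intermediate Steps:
S(s, M) = 8/(-4 + M/11)
v(b) = b*(-526 + b)
1/(v(S(17, 4)) + H(954)) = 1/((88/(-44 + 4))*(-526 + 88/(-44 + 4)) - 288) = 1/((88/(-40))*(-526 + 88/(-40)) - 288) = 1/((88*(-1/40))*(-526 + 88*(-1/40)) - 288) = 1/(-11*(-526 - 11/5)/5 - 288) = 1/(-11/5*(-2641/5) - 288) = 1/(29051/25 - 288) = 1/(21851/25) = 25/21851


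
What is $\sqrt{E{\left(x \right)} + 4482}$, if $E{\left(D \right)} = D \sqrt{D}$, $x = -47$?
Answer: $\sqrt{4482 - 47 i \sqrt{47}} \approx 66.991 - 2.4049 i$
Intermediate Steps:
$E{\left(D \right)} = D^{\frac{3}{2}}$
$\sqrt{E{\left(x \right)} + 4482} = \sqrt{\left(-47\right)^{\frac{3}{2}} + 4482} = \sqrt{- 47 i \sqrt{47} + 4482} = \sqrt{4482 - 47 i \sqrt{47}}$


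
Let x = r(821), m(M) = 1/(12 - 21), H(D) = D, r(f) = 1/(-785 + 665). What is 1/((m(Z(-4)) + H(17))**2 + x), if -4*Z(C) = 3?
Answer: 3240/924133 ≈ 0.0035060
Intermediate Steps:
r(f) = -1/120 (r(f) = 1/(-120) = -1/120)
Z(C) = -3/4 (Z(C) = -1/4*3 = -3/4)
m(M) = -1/9 (m(M) = 1/(-9) = -1/9)
x = -1/120 ≈ -0.0083333
1/((m(Z(-4)) + H(17))**2 + x) = 1/((-1/9 + 17)**2 - 1/120) = 1/((152/9)**2 - 1/120) = 1/(23104/81 - 1/120) = 1/(924133/3240) = 3240/924133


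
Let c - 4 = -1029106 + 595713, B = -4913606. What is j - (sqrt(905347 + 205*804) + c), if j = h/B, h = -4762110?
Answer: 1064753776422/2456803 - 391*sqrt(7) ≈ 4.3236e+5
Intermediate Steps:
c = -433389 (c = 4 + (-1029106 + 595713) = 4 - 433393 = -433389)
j = 2381055/2456803 (j = -4762110/(-4913606) = -4762110*(-1/4913606) = 2381055/2456803 ≈ 0.96917)
j - (sqrt(905347 + 205*804) + c) = 2381055/2456803 - (sqrt(905347 + 205*804) - 433389) = 2381055/2456803 - (sqrt(905347 + 164820) - 433389) = 2381055/2456803 - (sqrt(1070167) - 433389) = 2381055/2456803 - (391*sqrt(7) - 433389) = 2381055/2456803 - (-433389 + 391*sqrt(7)) = 2381055/2456803 + (433389 - 391*sqrt(7)) = 1064753776422/2456803 - 391*sqrt(7)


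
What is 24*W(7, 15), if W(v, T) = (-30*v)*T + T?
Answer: -75240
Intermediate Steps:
W(v, T) = T - 30*T*v (W(v, T) = -30*T*v + T = T - 30*T*v)
24*W(7, 15) = 24*(15*(1 - 30*7)) = 24*(15*(1 - 210)) = 24*(15*(-209)) = 24*(-3135) = -75240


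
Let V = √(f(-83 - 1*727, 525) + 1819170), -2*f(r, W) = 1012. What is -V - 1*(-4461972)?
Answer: 4461972 - 2*√454666 ≈ 4.4606e+6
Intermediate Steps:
f(r, W) = -506 (f(r, W) = -½*1012 = -506)
V = 2*√454666 (V = √(-506 + 1819170) = √1818664 = 2*√454666 ≈ 1348.6)
-V - 1*(-4461972) = -2*√454666 - 1*(-4461972) = -2*√454666 + 4461972 = 4461972 - 2*√454666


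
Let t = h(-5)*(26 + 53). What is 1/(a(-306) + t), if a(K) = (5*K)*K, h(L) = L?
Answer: 1/467785 ≈ 2.1377e-6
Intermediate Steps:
a(K) = 5*K²
t = -395 (t = -5*(26 + 53) = -5*79 = -395)
1/(a(-306) + t) = 1/(5*(-306)² - 395) = 1/(5*93636 - 395) = 1/(468180 - 395) = 1/467785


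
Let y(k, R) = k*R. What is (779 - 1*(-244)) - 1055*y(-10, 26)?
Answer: 275323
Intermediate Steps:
y(k, R) = R*k
(779 - 1*(-244)) - 1055*y(-10, 26) = (779 - 1*(-244)) - 27430*(-10) = (779 + 244) - 1055*(-260) = 1023 + 274300 = 275323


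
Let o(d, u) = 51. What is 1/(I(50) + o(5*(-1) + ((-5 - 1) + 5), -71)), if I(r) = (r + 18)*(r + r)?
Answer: 1/6851 ≈ 0.00014596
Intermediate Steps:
I(r) = 2*r*(18 + r) (I(r) = (18 + r)*(2*r) = 2*r*(18 + r))
1/(I(50) + o(5*(-1) + ((-5 - 1) + 5), -71)) = 1/(2*50*(18 + 50) + 51) = 1/(2*50*68 + 51) = 1/(6800 + 51) = 1/6851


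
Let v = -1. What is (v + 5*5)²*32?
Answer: 18432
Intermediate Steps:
(v + 5*5)²*32 = (-1 + 5*5)²*32 = (-1 + 25)²*32 = 24²*32 = 576*32 = 18432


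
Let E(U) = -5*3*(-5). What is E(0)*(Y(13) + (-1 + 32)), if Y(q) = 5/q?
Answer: 30600/13 ≈ 2353.8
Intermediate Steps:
E(U) = 75 (E(U) = -15*(-5) = 75)
E(0)*(Y(13) + (-1 + 32)) = 75*(5/13 + (-1 + 32)) = 75*(5*(1/13) + 31) = 75*(5/13 + 31) = 75*(408/13) = 30600/13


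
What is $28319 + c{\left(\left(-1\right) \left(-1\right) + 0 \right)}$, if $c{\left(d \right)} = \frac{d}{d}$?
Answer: $28320$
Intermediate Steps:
$c{\left(d \right)} = 1$
$28319 + c{\left(\left(-1\right) \left(-1\right) + 0 \right)} = 28319 + 1 = 28320$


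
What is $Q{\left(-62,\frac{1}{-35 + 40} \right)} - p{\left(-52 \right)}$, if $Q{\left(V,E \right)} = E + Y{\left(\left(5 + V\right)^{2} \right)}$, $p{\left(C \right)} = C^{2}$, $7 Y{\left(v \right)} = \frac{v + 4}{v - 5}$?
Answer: $- \frac{306973187}{113540} \approx -2703.7$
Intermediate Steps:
$Y{\left(v \right)} = \frac{4 + v}{7 \left(-5 + v\right)}$ ($Y{\left(v \right)} = \frac{\left(v + 4\right) \frac{1}{v - 5}}{7} = \frac{\left(4 + v\right) \frac{1}{-5 + v}}{7} = \frac{\frac{1}{-5 + v} \left(4 + v\right)}{7} = \frac{4 + v}{7 \left(-5 + v\right)}$)
$Q{\left(V,E \right)} = E + \frac{4 + \left(5 + V\right)^{2}}{7 \left(-5 + \left(5 + V\right)^{2}\right)}$
$Q{\left(-62,\frac{1}{-35 + 40} \right)} - p{\left(-52 \right)} = \frac{4 + \left(5 - 62\right)^{2} + \frac{7 \left(-5 + \left(5 - 62\right)^{2}\right)}{-35 + 40}}{7 \left(-5 + \left(5 - 62\right)^{2}\right)} - \left(-52\right)^{2} = \frac{4 + \left(-57\right)^{2} + \frac{7 \left(-5 + \left(-57\right)^{2}\right)}{5}}{7 \left(-5 + \left(-57\right)^{2}\right)} - 2704 = \frac{4 + 3249 + 7 \cdot \frac{1}{5} \left(-5 + 3249\right)}{7 \left(-5 + 3249\right)} - 2704 = \frac{4 + 3249 + 7 \cdot \frac{1}{5} \cdot 3244}{7 \cdot 3244} - 2704 = \frac{1}{7} \cdot \frac{1}{3244} \left(4 + 3249 + \frac{22708}{5}\right) - 2704 = \frac{1}{7} \cdot \frac{1}{3244} \cdot \frac{38973}{5} - 2704 = \frac{38973}{113540} - 2704 = - \frac{306973187}{113540}$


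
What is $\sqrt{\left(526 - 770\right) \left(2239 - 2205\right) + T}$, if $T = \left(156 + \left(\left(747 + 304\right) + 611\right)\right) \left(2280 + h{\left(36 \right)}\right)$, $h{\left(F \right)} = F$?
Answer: $4 \sqrt{262637} \approx 2049.9$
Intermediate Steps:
$T = 4210488$ ($T = \left(156 + \left(\left(747 + 304\right) + 611\right)\right) \left(2280 + 36\right) = \left(156 + \left(1051 + 611\right)\right) 2316 = \left(156 + 1662\right) 2316 = 1818 \cdot 2316 = 4210488$)
$\sqrt{\left(526 - 770\right) \left(2239 - 2205\right) + T} = \sqrt{\left(526 - 770\right) \left(2239 - 2205\right) + 4210488} = \sqrt{\left(-244\right) 34 + 4210488} = \sqrt{-8296 + 4210488} = \sqrt{4202192} = 4 \sqrt{262637}$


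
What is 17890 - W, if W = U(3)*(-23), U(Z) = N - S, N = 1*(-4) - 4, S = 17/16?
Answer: 282905/16 ≈ 17682.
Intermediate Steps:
S = 17/16 (S = 17*(1/16) = 17/16 ≈ 1.0625)
N = -8 (N = -4 - 4 = -8)
U(Z) = -145/16 (U(Z) = -8 - 1*17/16 = -8 - 17/16 = -145/16)
W = 3335/16 (W = -145/16*(-23) = 3335/16 ≈ 208.44)
17890 - W = 17890 - 1*3335/16 = 17890 - 3335/16 = 282905/16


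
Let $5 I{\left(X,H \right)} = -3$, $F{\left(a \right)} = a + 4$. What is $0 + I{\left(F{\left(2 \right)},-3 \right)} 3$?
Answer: $- \frac{9}{5} \approx -1.8$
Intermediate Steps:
$F{\left(a \right)} = 4 + a$
$I{\left(X,H \right)} = - \frac{3}{5}$ ($I{\left(X,H \right)} = \frac{1}{5} \left(-3\right) = - \frac{3}{5}$)
$0 + I{\left(F{\left(2 \right)},-3 \right)} 3 = 0 - \frac{9}{5} = - \frac{9}{5}$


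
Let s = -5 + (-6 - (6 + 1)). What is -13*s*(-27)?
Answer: -6318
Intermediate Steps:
s = -18 (s = -5 + (-6 - 1*7) = -5 + (-6 - 7) = -5 - 13 = -18)
-13*s*(-27) = -13*(-18)*(-27) = 234*(-27) = -6318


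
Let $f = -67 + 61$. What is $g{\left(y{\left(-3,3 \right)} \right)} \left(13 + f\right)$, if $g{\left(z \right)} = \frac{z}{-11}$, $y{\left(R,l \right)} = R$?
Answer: $\frac{21}{11} \approx 1.9091$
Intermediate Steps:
$g{\left(z \right)} = - \frac{z}{11}$ ($g{\left(z \right)} = z \left(- \frac{1}{11}\right) = - \frac{z}{11}$)
$f = -6$
$g{\left(y{\left(-3,3 \right)} \right)} \left(13 + f\right) = \left(- \frac{1}{11}\right) \left(-3\right) \left(13 - 6\right) = \frac{3}{11} \cdot 7 = \frac{21}{11}$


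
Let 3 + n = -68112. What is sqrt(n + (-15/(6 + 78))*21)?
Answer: 15*I*sqrt(1211)/2 ≈ 261.0*I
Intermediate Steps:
n = -68115 (n = -3 - 68112 = -68115)
sqrt(n + (-15/(6 + 78))*21) = sqrt(-68115 + (-15/(6 + 78))*21) = sqrt(-68115 + (-15/84)*21) = sqrt(-68115 + ((1/84)*(-15))*21) = sqrt(-68115 - 5/28*21) = sqrt(-68115 - 15/4) = sqrt(-272475/4) = 15*I*sqrt(1211)/2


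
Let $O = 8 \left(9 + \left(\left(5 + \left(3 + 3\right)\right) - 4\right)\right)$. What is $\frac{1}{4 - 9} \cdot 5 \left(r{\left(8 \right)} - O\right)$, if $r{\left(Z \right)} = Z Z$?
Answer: $64$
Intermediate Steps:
$r{\left(Z \right)} = Z^{2}$
$O = 128$ ($O = 8 \left(9 + \left(\left(5 + 6\right) - 4\right)\right) = 8 \left(9 + \left(11 - 4\right)\right) = 8 \left(9 + 7\right) = 8 \cdot 16 = 128$)
$\frac{1}{4 - 9} \cdot 5 \left(r{\left(8 \right)} - O\right) = \frac{1}{4 - 9} \cdot 5 \left(8^{2} - 128\right) = \frac{1}{-5} \cdot 5 \left(64 - 128\right) = \left(- \frac{1}{5}\right) 5 \left(-64\right) = \left(-1\right) \left(-64\right) = 64$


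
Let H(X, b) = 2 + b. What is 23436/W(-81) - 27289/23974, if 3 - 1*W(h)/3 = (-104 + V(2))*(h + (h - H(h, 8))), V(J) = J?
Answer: -73995693/46725326 ≈ -1.5836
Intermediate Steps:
W(h) = -3051 + 612*h (W(h) = 9 - 3*(-104 + 2)*(h + (h - (2 + 8))) = 9 - (-306)*(h + (h - 1*10)) = 9 - (-306)*(h + (h - 10)) = 9 - (-306)*(h + (-10 + h)) = 9 - (-306)*(-10 + 2*h) = 9 - 3*(1020 - 204*h) = 9 + (-3060 + 612*h) = -3051 + 612*h)
23436/W(-81) - 27289/23974 = 23436/(-3051 + 612*(-81)) - 27289/23974 = 23436/(-3051 - 49572) - 27289*1/23974 = 23436/(-52623) - 27289/23974 = 23436*(-1/52623) - 27289/23974 = -868/1949 - 27289/23974 = -73995693/46725326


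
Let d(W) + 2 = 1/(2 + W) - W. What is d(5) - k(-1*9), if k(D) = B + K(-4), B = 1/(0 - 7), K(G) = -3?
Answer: -26/7 ≈ -3.7143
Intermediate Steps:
B = -⅐ (B = 1/(-7) = -⅐ ≈ -0.14286)
d(W) = -2 + 1/(2 + W) - W (d(W) = -2 + (1/(2 + W) - W) = -2 + 1/(2 + W) - W)
k(D) = -22/7 (k(D) = -⅐ - 3 = -22/7)
d(5) - k(-1*9) = (-2 + 1/(2 + 5) - 1*5) - 1*(-22/7) = (-2 + 1/7 - 5) + 22/7 = (-2 + ⅐ - 5) + 22/7 = -48/7 + 22/7 = -26/7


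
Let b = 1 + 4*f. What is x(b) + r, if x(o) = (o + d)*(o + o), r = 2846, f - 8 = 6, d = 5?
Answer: 9914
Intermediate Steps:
f = 14 (f = 8 + 6 = 14)
b = 57 (b = 1 + 4*14 = 1 + 56 = 57)
x(o) = 2*o*(5 + o) (x(o) = (o + 5)*(o + o) = (5 + o)*(2*o) = 2*o*(5 + o))
x(b) + r = 2*57*(5 + 57) + 2846 = 2*57*62 + 2846 = 7068 + 2846 = 9914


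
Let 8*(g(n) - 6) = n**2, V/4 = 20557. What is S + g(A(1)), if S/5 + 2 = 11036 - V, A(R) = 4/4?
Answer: -2847711/8 ≈ -3.5596e+5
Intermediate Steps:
V = 82228 (V = 4*20557 = 82228)
A(R) = 1 (A(R) = 4*(1/4) = 1)
S = -355970 (S = -10 + 5*(11036 - 1*82228) = -10 + 5*(11036 - 82228) = -10 + 5*(-71192) = -10 - 355960 = -355970)
g(n) = 6 + n**2/8
S + g(A(1)) = -355970 + (6 + (1/8)*1**2) = -355970 + (6 + (1/8)*1) = -355970 + (6 + 1/8) = -355970 + 49/8 = -2847711/8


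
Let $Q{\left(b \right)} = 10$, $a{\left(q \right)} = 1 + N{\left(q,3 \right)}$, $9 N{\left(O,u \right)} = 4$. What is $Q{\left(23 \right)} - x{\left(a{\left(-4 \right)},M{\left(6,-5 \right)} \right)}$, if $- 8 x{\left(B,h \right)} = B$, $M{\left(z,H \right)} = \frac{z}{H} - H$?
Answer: $\frac{733}{72} \approx 10.181$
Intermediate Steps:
$N{\left(O,u \right)} = \frac{4}{9}$ ($N{\left(O,u \right)} = \frac{1}{9} \cdot 4 = \frac{4}{9}$)
$M{\left(z,H \right)} = - H + \frac{z}{H}$
$a{\left(q \right)} = \frac{13}{9}$ ($a{\left(q \right)} = 1 + \frac{4}{9} = \frac{13}{9}$)
$x{\left(B,h \right)} = - \frac{B}{8}$
$Q{\left(23 \right)} - x{\left(a{\left(-4 \right)},M{\left(6,-5 \right)} \right)} = 10 - \left(- \frac{1}{8}\right) \frac{13}{9} = 10 - - \frac{13}{72} = 10 + \frac{13}{72} = \frac{733}{72}$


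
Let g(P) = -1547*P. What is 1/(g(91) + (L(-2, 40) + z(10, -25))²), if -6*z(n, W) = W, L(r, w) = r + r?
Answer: -36/5067971 ≈ -7.1034e-6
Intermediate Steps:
L(r, w) = 2*r
z(n, W) = -W/6
1/(g(91) + (L(-2, 40) + z(10, -25))²) = 1/(-1547*91 + (2*(-2) - ⅙*(-25))²) = 1/(-140777 + (-4 + 25/6)²) = 1/(-140777 + (⅙)²) = 1/(-140777 + 1/36) = 1/(-5067971/36) = -36/5067971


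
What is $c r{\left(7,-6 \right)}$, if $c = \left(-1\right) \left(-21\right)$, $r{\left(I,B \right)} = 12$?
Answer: $252$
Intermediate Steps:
$c = 21$
$c r{\left(7,-6 \right)} = 21 \cdot 12 = 252$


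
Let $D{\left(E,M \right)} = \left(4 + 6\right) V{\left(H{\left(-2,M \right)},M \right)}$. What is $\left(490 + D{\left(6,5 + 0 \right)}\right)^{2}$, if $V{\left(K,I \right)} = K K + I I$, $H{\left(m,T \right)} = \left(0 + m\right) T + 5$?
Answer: $980100$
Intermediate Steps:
$H{\left(m,T \right)} = 5 + T m$ ($H{\left(m,T \right)} = m T + 5 = T m + 5 = 5 + T m$)
$V{\left(K,I \right)} = I^{2} + K^{2}$ ($V{\left(K,I \right)} = K^{2} + I^{2} = I^{2} + K^{2}$)
$D{\left(E,M \right)} = 10 M^{2} + 10 \left(5 - 2 M\right)^{2}$ ($D{\left(E,M \right)} = \left(4 + 6\right) \left(M^{2} + \left(5 + M \left(-2\right)\right)^{2}\right) = 10 \left(M^{2} + \left(5 - 2 M\right)^{2}\right) = 10 M^{2} + 10 \left(5 - 2 M\right)^{2}$)
$\left(490 + D{\left(6,5 + 0 \right)}\right)^{2} = \left(490 + \left(250 - 200 \left(5 + 0\right) + 50 \left(5 + 0\right)^{2}\right)\right)^{2} = \left(490 + \left(250 - 1000 + 50 \cdot 5^{2}\right)\right)^{2} = \left(490 + \left(250 - 1000 + 50 \cdot 25\right)\right)^{2} = \left(490 + \left(250 - 1000 + 1250\right)\right)^{2} = \left(490 + 500\right)^{2} = 990^{2} = 980100$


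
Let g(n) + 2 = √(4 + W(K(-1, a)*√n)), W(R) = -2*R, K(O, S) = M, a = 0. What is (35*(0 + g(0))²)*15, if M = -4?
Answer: 0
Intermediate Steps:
K(O, S) = -4
g(n) = -2 + √(4 + 8*√n) (g(n) = -2 + √(4 - (-8)*√n) = -2 + √(4 + 8*√n))
(35*(0 + g(0))²)*15 = (35*(0 + (-2 + 2*√(1 + 2*√0)))²)*15 = (35*(0 + (-2 + 2*√(1 + 2*0)))²)*15 = (35*(0 + (-2 + 2*√(1 + 0)))²)*15 = (35*(0 + (-2 + 2*√1))²)*15 = (35*(0 + (-2 + 2*1))²)*15 = (35*(0 + (-2 + 2))²)*15 = (35*(0 + 0)²)*15 = (35*0²)*15 = (35*0)*15 = 0*15 = 0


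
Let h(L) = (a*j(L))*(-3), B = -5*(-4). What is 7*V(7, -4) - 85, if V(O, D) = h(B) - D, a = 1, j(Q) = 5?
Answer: -162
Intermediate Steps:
B = 20
h(L) = -15 (h(L) = (1*5)*(-3) = 5*(-3) = -15)
V(O, D) = -15 - D
7*V(7, -4) - 85 = 7*(-15 - 1*(-4)) - 85 = 7*(-15 + 4) - 85 = 7*(-11) - 85 = -77 - 85 = -162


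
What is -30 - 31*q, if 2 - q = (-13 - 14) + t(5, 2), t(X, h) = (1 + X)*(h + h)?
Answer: -185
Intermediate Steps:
t(X, h) = 2*h*(1 + X) (t(X, h) = (1 + X)*(2*h) = 2*h*(1 + X))
q = 5 (q = 2 - ((-13 - 14) + 2*2*(1 + 5)) = 2 - (-27 + 2*2*6) = 2 - (-27 + 24) = 2 - 1*(-3) = 2 + 3 = 5)
-30 - 31*q = -30 - 31*5 = -30 - 155 = -185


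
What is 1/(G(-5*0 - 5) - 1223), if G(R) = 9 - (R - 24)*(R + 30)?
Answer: -1/489 ≈ -0.0020450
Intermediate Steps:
G(R) = 9 - (-24 + R)*(30 + R)
1/(G(-5*0 - 5) - 1223) = 1/((729 - (-5*0 - 5)² - 6*(-5*0 - 5)) - 1223) = 1/((729 - (0 - 5)² - 6*(0 - 5)) - 1223) = 1/((729 - 1*(-5)² - 6*(-5)) - 1223) = 1/((729 - 1*25 + 30) - 1223) = 1/((729 - 25 + 30) - 1223) = 1/(734 - 1223) = 1/(-489) = -1/489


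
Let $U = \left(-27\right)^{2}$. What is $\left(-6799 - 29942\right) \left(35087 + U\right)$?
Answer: $-1315915656$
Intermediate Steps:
$U = 729$
$\left(-6799 - 29942\right) \left(35087 + U\right) = \left(-6799 - 29942\right) \left(35087 + 729\right) = \left(-36741\right) 35816 = -1315915656$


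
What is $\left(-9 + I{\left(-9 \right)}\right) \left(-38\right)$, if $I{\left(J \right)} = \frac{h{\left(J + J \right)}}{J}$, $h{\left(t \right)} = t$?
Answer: $266$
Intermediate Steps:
$I{\left(J \right)} = 2$ ($I{\left(J \right)} = \frac{J + J}{J} = \frac{2 J}{J} = 2$)
$\left(-9 + I{\left(-9 \right)}\right) \left(-38\right) = \left(-9 + 2\right) \left(-38\right) = \left(-7\right) \left(-38\right) = 266$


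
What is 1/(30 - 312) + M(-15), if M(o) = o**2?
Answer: 63449/282 ≈ 225.00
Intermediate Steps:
1/(30 - 312) + M(-15) = 1/(30 - 312) + (-15)**2 = 1/(-282) + 225 = -1/282 + 225 = 63449/282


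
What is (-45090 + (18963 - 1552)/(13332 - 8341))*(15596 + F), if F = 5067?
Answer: -202162101499/217 ≈ -9.3162e+8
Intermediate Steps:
(-45090 + (18963 - 1552)/(13332 - 8341))*(15596 + F) = (-45090 + (18963 - 1552)/(13332 - 8341))*(15596 + 5067) = (-45090 + 17411/4991)*20663 = (-45090 + 17411*(1/4991))*20663 = (-45090 + 757/217)*20663 = -9783773/217*20663 = -202162101499/217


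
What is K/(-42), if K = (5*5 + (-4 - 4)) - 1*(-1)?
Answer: -3/7 ≈ -0.42857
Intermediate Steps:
K = 18 (K = (25 - 8) + 1 = 17 + 1 = 18)
K/(-42) = 18/(-42) = -1/42*18 = -3/7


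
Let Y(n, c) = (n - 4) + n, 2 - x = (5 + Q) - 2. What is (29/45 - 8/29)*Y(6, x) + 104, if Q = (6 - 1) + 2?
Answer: 139568/1305 ≈ 106.95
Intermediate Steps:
Q = 7 (Q = 5 + 2 = 7)
x = -8 (x = 2 - ((5 + 7) - 2) = 2 - (12 - 2) = 2 - 1*10 = 2 - 10 = -8)
Y(n, c) = -4 + 2*n (Y(n, c) = (-4 + n) + n = -4 + 2*n)
(29/45 - 8/29)*Y(6, x) + 104 = (29/45 - 8/29)*(-4 + 2*6) + 104 = (29*(1/45) - 8*1/29)*(-4 + 12) + 104 = (29/45 - 8/29)*8 + 104 = (481/1305)*8 + 104 = 3848/1305 + 104 = 139568/1305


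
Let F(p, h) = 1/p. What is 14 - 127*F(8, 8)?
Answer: -15/8 ≈ -1.8750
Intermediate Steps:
14 - 127*F(8, 8) = 14 - 127/8 = -15/8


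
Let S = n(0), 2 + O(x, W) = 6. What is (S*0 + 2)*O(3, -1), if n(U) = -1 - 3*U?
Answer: 8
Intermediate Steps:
O(x, W) = 4 (O(x, W) = -2 + 6 = 4)
S = -1 (S = -1 - 3*0 = -1 + 0 = -1)
(S*0 + 2)*O(3, -1) = (-1*0 + 2)*4 = (0 + 2)*4 = 2*4 = 8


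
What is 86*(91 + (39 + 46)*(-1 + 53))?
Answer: 387946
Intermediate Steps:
86*(91 + (39 + 46)*(-1 + 53)) = 86*(91 + 85*52) = 86*(91 + 4420) = 86*4511 = 387946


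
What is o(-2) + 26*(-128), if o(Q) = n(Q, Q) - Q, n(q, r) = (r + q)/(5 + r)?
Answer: -9982/3 ≈ -3327.3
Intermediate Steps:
n(q, r) = (q + r)/(5 + r)
o(Q) = -Q + 2*Q/(5 + Q) (o(Q) = (Q + Q)/(5 + Q) - Q = (2*Q)/(5 + Q) - Q = 2*Q/(5 + Q) - Q = -Q + 2*Q/(5 + Q))
o(-2) + 26*(-128) = -2*(-3 - 1*(-2))/(5 - 2) + 26*(-128) = -2*(-3 + 2)/3 - 3328 = -2*⅓*(-1) - 3328 = ⅔ - 3328 = -9982/3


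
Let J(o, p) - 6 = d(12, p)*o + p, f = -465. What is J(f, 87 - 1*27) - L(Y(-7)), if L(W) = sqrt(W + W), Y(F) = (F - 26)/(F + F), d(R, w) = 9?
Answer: -4119 - sqrt(231)/7 ≈ -4121.2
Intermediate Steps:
Y(F) = (-26 + F)/(2*F) (Y(F) = (-26 + F)/((2*F)) = (-26 + F)*(1/(2*F)) = (-26 + F)/(2*F))
J(o, p) = 6 + p + 9*o (J(o, p) = 6 + (9*o + p) = 6 + (p + 9*o) = 6 + p + 9*o)
L(W) = sqrt(2)*sqrt(W) (L(W) = sqrt(2*W) = sqrt(2)*sqrt(W))
J(f, 87 - 1*27) - L(Y(-7)) = (6 + (87 - 1*27) + 9*(-465)) - sqrt(2)*sqrt((1/2)*(-26 - 7)/(-7)) = (6 + (87 - 27) - 4185) - sqrt(2)*sqrt((1/2)*(-1/7)*(-33)) = (6 + 60 - 4185) - sqrt(2)*sqrt(33/14) = -4119 - sqrt(2)*sqrt(462)/14 = -4119 - sqrt(231)/7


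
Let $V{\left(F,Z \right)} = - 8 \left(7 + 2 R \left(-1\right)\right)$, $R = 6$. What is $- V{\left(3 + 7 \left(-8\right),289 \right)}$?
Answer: $-40$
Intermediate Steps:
$V{\left(F,Z \right)} = 40$ ($V{\left(F,Z \right)} = - 8 \left(7 + 2 \cdot 6 \left(-1\right)\right) = - 8 \left(7 + 12 \left(-1\right)\right) = - 8 \left(7 - 12\right) = \left(-8\right) \left(-5\right) = 40$)
$- V{\left(3 + 7 \left(-8\right),289 \right)} = \left(-1\right) 40 = -40$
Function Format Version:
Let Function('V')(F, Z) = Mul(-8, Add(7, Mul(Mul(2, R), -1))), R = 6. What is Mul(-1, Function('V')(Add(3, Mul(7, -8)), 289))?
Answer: -40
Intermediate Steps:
Function('V')(F, Z) = 40 (Function('V')(F, Z) = Mul(-8, Add(7, Mul(Mul(2, 6), -1))) = Mul(-8, Add(7, Mul(12, -1))) = Mul(-8, Add(7, -12)) = Mul(-8, -5) = 40)
Mul(-1, Function('V')(Add(3, Mul(7, -8)), 289)) = Mul(-1, 40) = -40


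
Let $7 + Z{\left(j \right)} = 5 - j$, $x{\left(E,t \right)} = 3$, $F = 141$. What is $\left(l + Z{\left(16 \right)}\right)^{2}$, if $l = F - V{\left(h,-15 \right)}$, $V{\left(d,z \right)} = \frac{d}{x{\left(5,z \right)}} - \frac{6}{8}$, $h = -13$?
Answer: $\frac{2362369}{144} \approx 16405.0$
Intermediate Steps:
$V{\left(d,z \right)} = - \frac{3}{4} + \frac{d}{3}$ ($V{\left(d,z \right)} = \frac{d}{3} - \frac{6}{8} = d \frac{1}{3} - \frac{3}{4} = \frac{d}{3} - \frac{3}{4} = - \frac{3}{4} + \frac{d}{3}$)
$l = \frac{1753}{12}$ ($l = 141 - \left(- \frac{3}{4} + \frac{1}{3} \left(-13\right)\right) = 141 - \left(- \frac{3}{4} - \frac{13}{3}\right) = 141 - - \frac{61}{12} = 141 + \frac{61}{12} = \frac{1753}{12} \approx 146.08$)
$Z{\left(j \right)} = -2 - j$ ($Z{\left(j \right)} = -7 - \left(-5 + j\right) = -2 - j$)
$\left(l + Z{\left(16 \right)}\right)^{2} = \left(\frac{1753}{12} - 18\right)^{2} = \left(\frac{1537}{12}\right)^{2} = \frac{2362369}{144}$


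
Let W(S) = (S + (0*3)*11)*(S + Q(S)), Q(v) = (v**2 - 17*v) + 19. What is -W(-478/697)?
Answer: 7069386258/338608873 ≈ 20.878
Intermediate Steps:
Q(v) = 19 + v**2 - 17*v
W(S) = S*(19 + S**2 - 16*S) (W(S) = (S + (0*3)*11)*(S + (19 + S**2 - 17*S)) = (S + 0*11)*(19 + S**2 - 16*S) = (S + 0)*(19 + S**2 - 16*S) = S*(19 + S**2 - 16*S))
-W(-478/697) = -(-478/697)*(19 + (-478/697)**2 - (-7648)/697) = -(-478*1/697)*(19 + (-478*1/697)**2 - (-7648)/697) = -(-478)*(19 + (-478/697)**2 - 16*(-478/697))/697 = -(-478)*(19 + 228484/485809 + 7648/697)/697 = -(-478)*14789511/(697*485809) = -1*(-7069386258/338608873) = 7069386258/338608873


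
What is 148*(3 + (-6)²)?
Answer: 5772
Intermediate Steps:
148*(3 + (-6)²) = 148*(3 + 36) = 148*39 = 5772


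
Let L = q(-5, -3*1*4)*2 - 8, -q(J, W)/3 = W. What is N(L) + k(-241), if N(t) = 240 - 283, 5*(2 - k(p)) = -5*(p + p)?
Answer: -523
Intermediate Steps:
q(J, W) = -3*W
k(p) = 2 + 2*p (k(p) = 2 - (-1)*(p + p) = 2 - (-1)*2*p = 2 - (-2)*p = 2 + 2*p)
L = 64 (L = -3*(-3*1)*4*2 - 8 = -(-9)*4*2 - 8 = -3*(-12)*2 - 8 = 36*2 - 8 = 72 - 8 = 64)
N(t) = -43
N(L) + k(-241) = -43 + (2 + 2*(-241)) = -43 + (2 - 482) = -43 - 480 = -523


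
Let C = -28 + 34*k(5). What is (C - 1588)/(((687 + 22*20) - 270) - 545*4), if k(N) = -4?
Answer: 584/441 ≈ 1.3243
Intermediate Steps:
C = -164 (C = -28 + 34*(-4) = -28 - 136 = -164)
(C - 1588)/(((687 + 22*20) - 270) - 545*4) = (-164 - 1588)/(((687 + 22*20) - 270) - 545*4) = -1752/(((687 + 440) - 270) - 2180) = -1752/((1127 - 270) - 2180) = -1752/(857 - 2180) = -1752/(-1323) = -1752*(-1/1323) = 584/441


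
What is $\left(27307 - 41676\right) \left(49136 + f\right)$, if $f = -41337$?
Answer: $-112063831$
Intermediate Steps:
$\left(27307 - 41676\right) \left(49136 + f\right) = \left(27307 - 41676\right) \left(49136 - 41337\right) = \left(-14369\right) 7799 = -112063831$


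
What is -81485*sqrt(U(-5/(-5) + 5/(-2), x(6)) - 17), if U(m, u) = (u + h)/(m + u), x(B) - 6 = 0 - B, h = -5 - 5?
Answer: -81485*I*sqrt(93)/3 ≈ -2.6194e+5*I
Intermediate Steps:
h = -10
x(B) = 6 - B (x(B) = 6 + (0 - B) = 6 - B)
U(m, u) = (-10 + u)/(m + u) (U(m, u) = (u - 10)/(m + u) = (-10 + u)/(m + u))
-81485*sqrt(U(-5/(-5) + 5/(-2), x(6)) - 17) = -81485*sqrt((-10 + (6 - 1*6))/((-5/(-5) + 5/(-2)) + (6 - 1*6)) - 17) = -81485*sqrt((-10 + (6 - 6))/((-5*(-1/5) + 5*(-1/2)) + (6 - 6)) - 17) = -81485*sqrt((-10 + 0)/((1 - 5/2) + 0) - 17) = -81485*sqrt(-10/(-3/2 + 0) - 17) = -81485*sqrt(-10/(-3/2) - 17) = -81485*sqrt(-2/3*(-10) - 17) = -81485*sqrt(20/3 - 17) = -81485*I*sqrt(93)/3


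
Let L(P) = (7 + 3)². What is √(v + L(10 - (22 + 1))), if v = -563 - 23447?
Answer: I*√23910 ≈ 154.63*I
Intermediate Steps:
L(P) = 100 (L(P) = 10² = 100)
v = -24010
√(v + L(10 - (22 + 1))) = √(-24010 + 100) = √(-23910) = I*√23910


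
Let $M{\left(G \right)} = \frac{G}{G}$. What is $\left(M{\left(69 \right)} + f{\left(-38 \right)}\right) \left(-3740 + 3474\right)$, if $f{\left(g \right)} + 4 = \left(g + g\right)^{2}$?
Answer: $-1535618$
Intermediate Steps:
$M{\left(G \right)} = 1$
$f{\left(g \right)} = -4 + 4 g^{2}$ ($f{\left(g \right)} = -4 + \left(g + g\right)^{2} = -4 + \left(2 g\right)^{2} = -4 + 4 g^{2}$)
$\left(M{\left(69 \right)} + f{\left(-38 \right)}\right) \left(-3740 + 3474\right) = \left(1 - \left(4 - 4 \left(-38\right)^{2}\right)\right) \left(-3740 + 3474\right) = \left(1 + \left(-4 + 4 \cdot 1444\right)\right) \left(-266\right) = \left(1 + \left(-4 + 5776\right)\right) \left(-266\right) = \left(1 + 5772\right) \left(-266\right) = 5773 \left(-266\right) = -1535618$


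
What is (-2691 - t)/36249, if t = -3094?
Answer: 403/36249 ≈ 0.011118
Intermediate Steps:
(-2691 - t)/36249 = (-2691 - 1*(-3094))/36249 = (-2691 + 3094)*(1/36249) = 403*(1/36249) = 403/36249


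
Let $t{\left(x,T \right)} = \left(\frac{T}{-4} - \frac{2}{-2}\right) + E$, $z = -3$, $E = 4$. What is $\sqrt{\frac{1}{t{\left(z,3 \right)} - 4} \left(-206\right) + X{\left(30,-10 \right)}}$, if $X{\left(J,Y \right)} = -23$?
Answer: $11 i \sqrt{7} \approx 29.103 i$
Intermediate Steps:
$t{\left(x,T \right)} = 5 - \frac{T}{4}$ ($t{\left(x,T \right)} = \left(\frac{T}{-4} - \frac{2}{-2}\right) + 4 = \left(T \left(- \frac{1}{4}\right) - -1\right) + 4 = \left(- \frac{T}{4} + 1\right) + 4 = \left(1 - \frac{T}{4}\right) + 4 = 5 - \frac{T}{4}$)
$\sqrt{\frac{1}{t{\left(z,3 \right)} - 4} \left(-206\right) + X{\left(30,-10 \right)}} = \sqrt{\frac{1}{\left(5 - \frac{3}{4}\right) - 4} \left(-206\right) - 23} = \sqrt{\frac{1}{\frac{17}{4} - 4} \left(-206\right) - 23} = \sqrt{\frac{1}{\frac{1}{4}} \left(-206\right) - 23} = \sqrt{4 \left(-206\right) - 23} = \sqrt{-824 - 23} = \sqrt{-847} = 11 i \sqrt{7}$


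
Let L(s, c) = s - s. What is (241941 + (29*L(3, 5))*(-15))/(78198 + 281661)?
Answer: 80647/119953 ≈ 0.67232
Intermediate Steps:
L(s, c) = 0
(241941 + (29*L(3, 5))*(-15))/(78198 + 281661) = (241941 + (29*0)*(-15))/(78198 + 281661) = (241941 + 0*(-15))/359859 = (241941 + 0)*(1/359859) = 241941*(1/359859) = 80647/119953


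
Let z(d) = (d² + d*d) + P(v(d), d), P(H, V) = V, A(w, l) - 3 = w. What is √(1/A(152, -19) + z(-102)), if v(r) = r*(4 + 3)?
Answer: √497461805/155 ≈ 143.90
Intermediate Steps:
A(w, l) = 3 + w
v(r) = 7*r (v(r) = r*7 = 7*r)
z(d) = d + 2*d² (z(d) = (d² + d*d) + d = (d² + d²) + d = 2*d² + d = d + 2*d²)
√(1/A(152, -19) + z(-102)) = √(1/(3 + 152) - 102*(1 + 2*(-102))) = √(1/155 - 102*(1 - 204)) = √(1/155 - 102*(-203)) = √(1/155 + 20706) = √(3209431/155) = √497461805/155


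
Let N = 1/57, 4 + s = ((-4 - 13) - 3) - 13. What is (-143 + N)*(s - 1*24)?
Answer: 497150/57 ≈ 8721.9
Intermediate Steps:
s = -37 (s = -4 + (((-4 - 13) - 3) - 13) = -4 + ((-17 - 3) - 13) = -4 + (-20 - 13) = -4 - 33 = -37)
N = 1/57 ≈ 0.017544
(-143 + N)*(s - 1*24) = (-143 + 1/57)*(-37 - 1*24) = -8150*(-37 - 24)/57 = -8150/57*(-61) = 497150/57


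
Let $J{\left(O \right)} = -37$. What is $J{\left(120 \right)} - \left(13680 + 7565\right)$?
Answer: $-21282$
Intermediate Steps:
$J{\left(120 \right)} - \left(13680 + 7565\right) = -37 - \left(13680 + 7565\right) = -37 - 21245 = -21282$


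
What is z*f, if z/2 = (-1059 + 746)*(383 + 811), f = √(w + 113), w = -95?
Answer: -2242332*√2 ≈ -3.1711e+6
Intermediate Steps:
f = 3*√2 (f = √(-95 + 113) = √18 = 3*√2 ≈ 4.2426)
z = -747444 (z = 2*((-1059 + 746)*(383 + 811)) = 2*(-313*1194) = 2*(-373722) = -747444)
z*f = -2242332*√2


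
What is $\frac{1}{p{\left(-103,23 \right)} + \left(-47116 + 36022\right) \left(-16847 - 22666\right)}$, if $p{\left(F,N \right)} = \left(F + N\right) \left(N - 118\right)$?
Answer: $\frac{1}{438364822} \approx 2.2812 \cdot 10^{-9}$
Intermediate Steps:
$p{\left(F,N \right)} = \left(-118 + N\right) \left(F + N\right)$ ($p{\left(F,N \right)} = \left(F + N\right) \left(-118 + N\right) = \left(-118 + N\right) \left(F + N\right)$)
$\frac{1}{p{\left(-103,23 \right)} + \left(-47116 + 36022\right) \left(-16847 - 22666\right)} = \frac{1}{\left(23^{2} - -12154 - 2714 - 2369\right) + \left(-47116 + 36022\right) \left(-16847 - 22666\right)} = \frac{1}{\left(529 + 12154 - 2714 - 2369\right) - -438357222} = \frac{1}{7600 + 438357222} = \frac{1}{438364822}$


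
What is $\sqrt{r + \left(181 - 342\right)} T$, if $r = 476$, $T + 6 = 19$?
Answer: $39 \sqrt{35} \approx 230.73$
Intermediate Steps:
$T = 13$ ($T = -6 + 19 = 13$)
$\sqrt{r + \left(181 - 342\right)} T = \sqrt{476 + \left(181 - 342\right)} 13 = \sqrt{476 - 161} \cdot 13 = \sqrt{315} \cdot 13 = 3 \sqrt{35} \cdot 13 = 39 \sqrt{35}$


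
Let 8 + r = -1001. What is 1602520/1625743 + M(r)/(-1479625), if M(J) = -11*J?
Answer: 336154933349/343641426625 ≈ 0.97821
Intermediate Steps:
r = -1009 (r = -8 - 1001 = -1009)
1602520/1625743 + M(r)/(-1479625) = 1602520/1625743 - 11*(-1009)/(-1479625) = 1602520*(1/1625743) + 11099*(-1/1479625) = 1602520/1625743 - 11099/1479625 = 336154933349/343641426625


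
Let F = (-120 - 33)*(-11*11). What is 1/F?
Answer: 1/18513 ≈ 5.4016e-5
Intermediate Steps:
F = 18513 (F = -153*(-121) = 18513)
1/F = 1/18513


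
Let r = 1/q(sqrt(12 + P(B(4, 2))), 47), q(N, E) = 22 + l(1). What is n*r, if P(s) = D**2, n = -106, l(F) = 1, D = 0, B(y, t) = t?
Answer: -106/23 ≈ -4.6087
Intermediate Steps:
P(s) = 0 (P(s) = 0**2 = 0)
q(N, E) = 23 (q(N, E) = 22 + 1 = 23)
r = 1/23 ≈ 0.043478
n*r = -106*1/23 = -106/23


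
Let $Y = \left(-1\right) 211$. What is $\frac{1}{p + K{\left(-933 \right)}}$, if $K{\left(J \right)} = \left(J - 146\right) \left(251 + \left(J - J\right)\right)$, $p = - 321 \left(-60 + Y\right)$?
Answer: $- \frac{1}{183838} \approx -5.4396 \cdot 10^{-6}$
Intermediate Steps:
$Y = -211$
$p = 86991$ ($p = - 321 \left(-60 - 211\right) = \left(-321\right) \left(-271\right) = 86991$)
$K{\left(J \right)} = -36646 + 251 J$ ($K{\left(J \right)} = \left(-146 + J\right) \left(251 + 0\right) = \left(-146 + J\right) 251 = -36646 + 251 J$)
$\frac{1}{p + K{\left(-933 \right)}} = \frac{1}{86991 + \left(-36646 + 251 \left(-933\right)\right)} = \frac{1}{86991 - 270829} = \frac{1}{-183838} = - \frac{1}{183838}$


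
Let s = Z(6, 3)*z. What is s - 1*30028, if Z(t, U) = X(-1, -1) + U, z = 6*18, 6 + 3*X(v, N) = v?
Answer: -29956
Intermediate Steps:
X(v, N) = -2 + v/3
z = 108
Z(t, U) = -7/3 + U (Z(t, U) = (-2 + (1/3)*(-1)) + U = (-2 - 1/3) + U = -7/3 + U)
s = 72 (s = (-7/3 + 3)*108 = (2/3)*108 = 72)
s - 1*30028 = 72 - 1*30028 = 72 - 30028 = -29956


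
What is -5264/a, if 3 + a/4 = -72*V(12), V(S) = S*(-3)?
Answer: -1316/2589 ≈ -0.50830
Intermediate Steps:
V(S) = -3*S
a = 10356 (a = -12 + 4*(-(-216)*12) = -12 + 4*(-72*(-36)) = -12 + 4*2592 = -12 + 10368 = 10356)
-5264/a = -5264/10356 = -5264*1/10356 = -1316/2589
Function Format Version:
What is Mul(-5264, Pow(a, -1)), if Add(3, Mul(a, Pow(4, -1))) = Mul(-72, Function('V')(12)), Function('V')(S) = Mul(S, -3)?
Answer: Rational(-1316, 2589) ≈ -0.50830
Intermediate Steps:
Function('V')(S) = Mul(-3, S)
a = 10356 (a = Add(-12, Mul(4, Mul(-72, Mul(-3, 12)))) = Add(-12, Mul(4, Mul(-72, -36))) = Add(-12, Mul(4, 2592)) = Add(-12, 10368) = 10356)
Mul(-5264, Pow(a, -1)) = Mul(-5264, Pow(10356, -1)) = Mul(-5264, Rational(1, 10356)) = Rational(-1316, 2589)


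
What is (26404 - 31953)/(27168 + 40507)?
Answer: -5549/67675 ≈ -0.081995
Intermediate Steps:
(26404 - 31953)/(27168 + 40507) = -5549/67675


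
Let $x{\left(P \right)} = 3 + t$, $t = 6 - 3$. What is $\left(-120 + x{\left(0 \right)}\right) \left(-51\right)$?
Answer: $5814$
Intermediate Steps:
$t = 3$
$x{\left(P \right)} = 6$ ($x{\left(P \right)} = 3 + 3 = 6$)
$\left(-120 + x{\left(0 \right)}\right) \left(-51\right) = \left(-120 + 6\right) \left(-51\right) = \left(-114\right) \left(-51\right) = 5814$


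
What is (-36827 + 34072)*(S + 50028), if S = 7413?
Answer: -158249955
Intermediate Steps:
(-36827 + 34072)*(S + 50028) = (-36827 + 34072)*(7413 + 50028) = -2755*57441 = -158249955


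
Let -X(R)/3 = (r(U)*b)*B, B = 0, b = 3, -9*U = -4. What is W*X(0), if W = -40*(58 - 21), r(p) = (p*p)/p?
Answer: 0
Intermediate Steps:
U = 4/9 (U = -1/9*(-4) = 4/9 ≈ 0.44444)
r(p) = p (r(p) = p**2/p = p)
X(R) = 0 (X(R) = -3*(4/9)*3*0 = -4*0 = -3*0 = 0)
W = -1480 (W = -40*37 = -1480)
W*X(0) = -1480*0 = 0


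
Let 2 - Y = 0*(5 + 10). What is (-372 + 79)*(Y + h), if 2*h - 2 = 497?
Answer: -147379/2 ≈ -73690.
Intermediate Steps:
h = 499/2 (h = 1 + (½)*497 = 1 + 497/2 = 499/2 ≈ 249.50)
Y = 2 (Y = 2 - 0*(5 + 10) = 2 - 0*15 = 2 - 1*0 = 2 + 0 = 2)
(-372 + 79)*(Y + h) = (-372 + 79)*(2 + 499/2) = -293*503/2 = -147379/2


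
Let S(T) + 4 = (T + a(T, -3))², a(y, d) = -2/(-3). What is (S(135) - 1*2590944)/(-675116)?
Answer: 1780991/467388 ≈ 3.8105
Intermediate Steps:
a(y, d) = ⅔ (a(y, d) = -2*(-⅓) = ⅔)
S(T) = -4 + (⅔ + T)² (S(T) = -4 + (T + ⅔)² = -4 + (⅔ + T)²)
(S(135) - 1*2590944)/(-675116) = ((-4 + (2 + 3*135)²/9) - 1*2590944)/(-675116) = ((-4 + (2 + 405)²/9) - 2590944)*(-1/675116) = ((-4 + (⅑)*407²) - 2590944)*(-1/675116) = ((-4 + (⅑)*165649) - 2590944)*(-1/675116) = ((-4 + 165649/9) - 2590944)*(-1/675116) = (165613/9 - 2590944)*(-1/675116) = -23152883/9*(-1/675116) = 1780991/467388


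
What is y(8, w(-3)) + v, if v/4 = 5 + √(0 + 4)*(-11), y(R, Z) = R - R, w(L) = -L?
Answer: -68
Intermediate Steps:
y(R, Z) = 0
v = -68 (v = 4*(5 + √(0 + 4)*(-11)) = 4*(5 + √4*(-11)) = 4*(5 + 2*(-11)) = 4*(5 - 22) = 4*(-17) = -68)
y(8, w(-3)) + v = 0 - 68 = -68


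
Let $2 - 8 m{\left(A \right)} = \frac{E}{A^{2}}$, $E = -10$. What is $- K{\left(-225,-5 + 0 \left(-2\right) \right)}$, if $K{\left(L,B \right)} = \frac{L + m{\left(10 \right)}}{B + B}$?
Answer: $- \frac{17979}{800} \approx -22.474$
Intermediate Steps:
$m{\left(A \right)} = \frac{1}{4} + \frac{5}{4 A^{2}}$ ($m{\left(A \right)} = \frac{1}{4} - \frac{\left(-10\right) \frac{1}{A^{2}}}{8} = \frac{1}{4} + \frac{5}{4 A^{2}}$)
$K{\left(L,B \right)} = \frac{\frac{21}{80} + L}{2 B}$ ($K{\left(L,B \right)} = \frac{L + \frac{5 + 10^{2}}{4 \cdot 100}}{B + B} = \frac{L + \frac{1}{4} \cdot \frac{1}{100} \left(5 + 100\right)}{2 B} = \left(L + \frac{1}{4} \cdot \frac{1}{100} \cdot 105\right) \frac{1}{2 B} = \left(L + \frac{21}{80}\right) \frac{1}{2 B} = \left(\frac{21}{80} + L\right) \frac{1}{2 B} = \frac{\frac{21}{80} + L}{2 B}$)
$- K{\left(-225,-5 + 0 \left(-2\right) \right)} = - \frac{21 + 80 \left(-225\right)}{160 \left(-5 + 0 \left(-2\right)\right)} = - \frac{21 - 18000}{160 \left(-5 + 0\right)} = - \frac{-17979}{160 \left(-5\right)} = - \frac{\left(-1\right) \left(-17979\right)}{160 \cdot 5} = \left(-1\right) \frac{17979}{800} = - \frac{17979}{800}$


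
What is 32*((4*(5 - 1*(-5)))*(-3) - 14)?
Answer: -4288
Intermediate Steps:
32*((4*(5 - 1*(-5)))*(-3) - 14) = 32*((4*(5 + 5))*(-3) - 14) = 32*((4*10)*(-3) - 14) = 32*(40*(-3) - 14) = 32*(-120 - 14) = 32*(-134) = -4288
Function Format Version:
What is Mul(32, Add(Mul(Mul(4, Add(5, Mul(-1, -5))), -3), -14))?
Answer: -4288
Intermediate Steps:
Mul(32, Add(Mul(Mul(4, Add(5, Mul(-1, -5))), -3), -14)) = Mul(32, Add(Mul(Mul(4, Add(5, 5)), -3), -14)) = Mul(32, Add(Mul(Mul(4, 10), -3), -14)) = Mul(32, Add(Mul(40, -3), -14)) = Mul(32, Add(-120, -14)) = Mul(32, -134) = -4288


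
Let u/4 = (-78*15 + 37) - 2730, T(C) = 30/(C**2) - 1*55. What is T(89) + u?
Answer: -122830917/7921 ≈ -15507.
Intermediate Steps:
T(C) = -55 + 30/C**2 (T(C) = 30/C**2 - 55 = -55 + 30/C**2)
u = -15452 (u = 4*((-78*15 + 37) - 2730) = 4*((-1170 + 37) - 2730) = 4*(-1133 - 2730) = 4*(-3863) = -15452)
T(89) + u = (-55 + 30/89**2) - 15452 = (-55 + 30*(1/7921)) - 15452 = (-55 + 30/7921) - 15452 = -435625/7921 - 15452 = -122830917/7921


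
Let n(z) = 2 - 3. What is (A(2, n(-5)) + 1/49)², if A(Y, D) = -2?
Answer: 9409/2401 ≈ 3.9188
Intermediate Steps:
n(z) = -1
(A(2, n(-5)) + 1/49)² = (-2 + 1/49)² = (-97/49)² = 9409/2401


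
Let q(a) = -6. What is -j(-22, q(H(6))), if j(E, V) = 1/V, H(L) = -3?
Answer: ⅙ ≈ 0.16667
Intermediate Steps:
-j(-22, q(H(6))) = -1/(-6) = -1*(-⅙) = ⅙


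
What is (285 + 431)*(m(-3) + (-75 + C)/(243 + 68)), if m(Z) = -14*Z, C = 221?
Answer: 9456928/311 ≈ 30408.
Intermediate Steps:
(285 + 431)*(m(-3) + (-75 + C)/(243 + 68)) = (285 + 431)*(-14*(-3) + (-75 + 221)/(243 + 68)) = 716*(42 + 146/311) = 716*(13208/311) = 9456928/311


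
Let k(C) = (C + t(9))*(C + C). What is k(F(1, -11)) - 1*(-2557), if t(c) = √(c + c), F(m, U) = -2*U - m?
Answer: 3439 + 126*√2 ≈ 3617.2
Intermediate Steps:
F(m, U) = -m - 2*U
t(c) = √2*√c (t(c) = √(2*c) = √2*√c)
k(C) = 2*C*(C + 3*√2) (k(C) = (C + √2*√9)*(C + C) = (C + √2*3)*(2*C) = (C + 3*√2)*(2*C) = 2*C*(C + 3*√2))
k(F(1, -11)) - 1*(-2557) = 2*(-1*1 - 2*(-11))*((-1*1 - 2*(-11)) + 3*√2) - 1*(-2557) = 2*(-1 + 22)*((-1 + 22) + 3*√2) + 2557 = 2*21*(21 + 3*√2) + 2557 = (882 + 126*√2) + 2557 = 3439 + 126*√2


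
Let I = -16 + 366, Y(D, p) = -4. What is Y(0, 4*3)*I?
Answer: -1400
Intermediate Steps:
I = 350
Y(0, 4*3)*I = -4*350 = -1400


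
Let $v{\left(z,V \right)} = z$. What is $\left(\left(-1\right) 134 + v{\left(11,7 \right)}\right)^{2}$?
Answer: $15129$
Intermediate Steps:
$\left(\left(-1\right) 134 + v{\left(11,7 \right)}\right)^{2} = \left(\left(-1\right) 134 + 11\right)^{2} = \left(-134 + 11\right)^{2} = \left(-123\right)^{2} = 15129$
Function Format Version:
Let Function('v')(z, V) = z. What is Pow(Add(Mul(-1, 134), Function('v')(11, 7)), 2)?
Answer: 15129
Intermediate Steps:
Pow(Add(Mul(-1, 134), Function('v')(11, 7)), 2) = Pow(Add(Mul(-1, 134), 11), 2) = Pow(Add(-134, 11), 2) = Pow(-123, 2) = 15129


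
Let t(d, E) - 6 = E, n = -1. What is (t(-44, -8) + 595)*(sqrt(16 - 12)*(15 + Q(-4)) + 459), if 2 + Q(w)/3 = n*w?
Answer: 297093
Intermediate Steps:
Q(w) = -6 - 3*w (Q(w) = -6 + 3*(-w) = -6 - 3*w)
t(d, E) = 6 + E
(t(-44, -8) + 595)*(sqrt(16 - 12)*(15 + Q(-4)) + 459) = ((6 - 8) + 595)*(sqrt(16 - 12)*(15 + (-6 - 3*(-4))) + 459) = (-2 + 595)*(sqrt(4)*(15 + (-6 + 12)) + 459) = 593*(2*(15 + 6) + 459) = 593*(2*21 + 459) = 593*(42 + 459) = 593*501 = 297093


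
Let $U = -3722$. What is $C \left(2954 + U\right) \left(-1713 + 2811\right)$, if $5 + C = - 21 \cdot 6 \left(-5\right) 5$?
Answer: $-2652065280$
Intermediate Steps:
$C = 3145$ ($C = -5 - 21 \cdot 6 \left(-5\right) 5 = -5 - 21 \left(\left(-30\right) 5\right) = -5 - -3150 = -5 + 3150 = 3145$)
$C \left(2954 + U\right) \left(-1713 + 2811\right) = 3145 \left(2954 - 3722\right) \left(-1713 + 2811\right) = 3145 \left(\left(-768\right) 1098\right) = 3145 \left(-843264\right) = -2652065280$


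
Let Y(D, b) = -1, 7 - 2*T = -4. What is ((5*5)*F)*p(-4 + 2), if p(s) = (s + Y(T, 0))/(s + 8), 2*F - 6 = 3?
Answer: -225/4 ≈ -56.250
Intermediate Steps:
T = 11/2 (T = 7/2 - ½*(-4) = 7/2 + 2 = 11/2 ≈ 5.5000)
F = 9/2 (F = 3 + (½)*3 = 3 + 3/2 = 9/2 ≈ 4.5000)
p(s) = (-1 + s)/(8 + s) (p(s) = (s - 1)/(s + 8) = (-1 + s)/(8 + s))
((5*5)*F)*p(-4 + 2) = ((5*5)*(9/2))*((-1 + (-4 + 2))/(8 + (-4 + 2))) = (25*(9/2))*((-1 - 2)/(8 - 2)) = 225*(-3/6)/2 = 225*((⅙)*(-3))/2 = (225/2)*(-½) = -225/4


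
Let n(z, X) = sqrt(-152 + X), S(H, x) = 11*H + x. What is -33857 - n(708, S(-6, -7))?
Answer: -33857 - 15*I ≈ -33857.0 - 15.0*I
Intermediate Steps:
S(H, x) = x + 11*H
-33857 - n(708, S(-6, -7)) = -33857 - sqrt(-152 + (-7 + 11*(-6))) = -33857 - sqrt(-152 + (-7 - 66)) = -33857 - sqrt(-152 - 73) = -33857 - sqrt(-225) = -33857 - 15*I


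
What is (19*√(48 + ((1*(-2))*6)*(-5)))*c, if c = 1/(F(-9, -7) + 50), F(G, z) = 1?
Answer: 38*√3/17 ≈ 3.8716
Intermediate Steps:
c = 1/51 (c = 1/(1 + 50) = 1/51 ≈ 0.019608)
(19*√(48 + ((1*(-2))*6)*(-5)))*c = (19*√(48 + ((1*(-2))*6)*(-5)))*(1/51) = (19*√(48 - 2*6*(-5)))*(1/51) = (19*√(48 - 12*(-5)))*(1/51) = (19*√(48 + 60))*(1/51) = (19*√108)*(1/51) = (19*(6*√3))*(1/51) = (114*√3)*(1/51) = 38*√3/17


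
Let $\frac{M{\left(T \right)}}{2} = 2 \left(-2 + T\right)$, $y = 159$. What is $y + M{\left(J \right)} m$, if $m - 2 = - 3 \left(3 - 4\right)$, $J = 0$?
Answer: $119$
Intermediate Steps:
$m = 5$ ($m = 2 - 3 \left(3 - 4\right) = 2 - -3 = 2 + 3 = 5$)
$M{\left(T \right)} = -8 + 4 T$ ($M{\left(T \right)} = 2 \cdot 2 \left(-2 + T\right) = 2 \left(-4 + 2 T\right) = -8 + 4 T$)
$y + M{\left(J \right)} m = 159 + \left(-8 + 4 \cdot 0\right) 5 = 159 + \left(-8 + 0\right) 5 = 159 - 40 = 119$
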